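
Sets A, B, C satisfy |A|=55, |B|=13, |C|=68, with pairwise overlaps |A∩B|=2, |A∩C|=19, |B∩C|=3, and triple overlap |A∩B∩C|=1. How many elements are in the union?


|A∪B∪C| = |A|+|B|+|C| - |A∩B|-|A∩C|-|B∩C| + |A∩B∩C|
= 55+13+68 - 2-19-3 + 1
= 136 - 24 + 1
= 113

|A ∪ B ∪ C| = 113


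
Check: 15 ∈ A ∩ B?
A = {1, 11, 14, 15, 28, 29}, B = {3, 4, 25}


A = {1, 11, 14, 15, 28, 29}, B = {3, 4, 25}
A ∩ B = elements in both A and B
A ∩ B = ∅
Checking if 15 ∈ A ∩ B
15 is not in A ∩ B → False

15 ∉ A ∩ B


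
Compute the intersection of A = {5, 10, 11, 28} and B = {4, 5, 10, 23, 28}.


A ∩ B = elements in both A and B
A = {5, 10, 11, 28}
B = {4, 5, 10, 23, 28}
A ∩ B = {5, 10, 28}

A ∩ B = {5, 10, 28}


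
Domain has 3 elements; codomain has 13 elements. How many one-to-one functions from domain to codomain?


An injection sends each of |A| = 3 inputs to a distinct output in B.
# injections = |B|·(|B|-1)·…·(|B|-|A|+1) = 13! / (13 - 3)!
= 13 × 12 × 11
= 1716

Number of injections = 1716


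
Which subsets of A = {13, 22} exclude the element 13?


A subset of A that omits 13 is a subset of A \ {13}, so there are 2^(n-1) = 2^1 = 2 of them.
Subsets excluding 13: ∅, {22}

Subsets excluding 13 (2 total): ∅, {22}


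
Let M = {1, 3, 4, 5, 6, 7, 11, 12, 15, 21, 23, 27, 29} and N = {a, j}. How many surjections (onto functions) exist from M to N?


n = |M| = 13, k = |N| = 2. Surjections via inclusion-exclusion:
S(n,k) = Σ(-1)^i × C(k,i) × (k-i)^n, i=0 to k
i=0: (-1)^0×C(2,0)×2^13 = 8192
i=1: (-1)^1×C(2,1)×1^13 = -2
i=2: (-1)^2×C(2,2)×0^13 = 0
Total = 8190

Number of surjections = 8190


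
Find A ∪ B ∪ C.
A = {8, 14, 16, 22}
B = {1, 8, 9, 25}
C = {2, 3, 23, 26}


A ∪ B = {1, 8, 9, 14, 16, 22, 25}
(A ∪ B) ∪ C = {1, 2, 3, 8, 9, 14, 16, 22, 23, 25, 26}

A ∪ B ∪ C = {1, 2, 3, 8, 9, 14, 16, 22, 23, 25, 26}


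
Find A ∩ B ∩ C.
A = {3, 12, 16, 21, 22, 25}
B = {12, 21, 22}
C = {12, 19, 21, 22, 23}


A ∩ B = {12, 21, 22}
(A ∩ B) ∩ C = {12, 21, 22}

A ∩ B ∩ C = {12, 21, 22}


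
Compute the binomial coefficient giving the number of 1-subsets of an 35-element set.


C(n,k) = n! / (k!(n-k)!)
C(35,1) = 35! / (1!34!)
= 35

C(35,1) = 35


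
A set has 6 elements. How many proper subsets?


Total subsets = 2^n = 2^6 = 64
Proper subsets exclude the set itself: 2^n - 1
= 64 - 1
= 63

Number of proper subsets = 63


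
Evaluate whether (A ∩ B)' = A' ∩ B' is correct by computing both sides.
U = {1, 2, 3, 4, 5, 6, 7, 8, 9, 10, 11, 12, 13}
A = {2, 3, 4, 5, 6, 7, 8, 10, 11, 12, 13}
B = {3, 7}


LHS: A ∩ B = {3, 7}
(A ∩ B)' = U \ (A ∩ B) = {1, 2, 4, 5, 6, 8, 9, 10, 11, 12, 13}
A' = {1, 9}, B' = {1, 2, 4, 5, 6, 8, 9, 10, 11, 12, 13}
Claimed RHS: A' ∩ B' = {1, 9}
Identity is INVALID: LHS = {1, 2, 4, 5, 6, 8, 9, 10, 11, 12, 13} but the RHS claimed here equals {1, 9}. The correct form is (A ∩ B)' = A' ∪ B'.

Identity is invalid: (A ∩ B)' = {1, 2, 4, 5, 6, 8, 9, 10, 11, 12, 13} but A' ∩ B' = {1, 9}. The correct De Morgan law is (A ∩ B)' = A' ∪ B'.


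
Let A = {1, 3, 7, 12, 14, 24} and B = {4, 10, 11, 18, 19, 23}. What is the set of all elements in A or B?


A ∪ B = all elements in A or B (or both)
A = {1, 3, 7, 12, 14, 24}
B = {4, 10, 11, 18, 19, 23}
A ∪ B = {1, 3, 4, 7, 10, 11, 12, 14, 18, 19, 23, 24}

A ∪ B = {1, 3, 4, 7, 10, 11, 12, 14, 18, 19, 23, 24}


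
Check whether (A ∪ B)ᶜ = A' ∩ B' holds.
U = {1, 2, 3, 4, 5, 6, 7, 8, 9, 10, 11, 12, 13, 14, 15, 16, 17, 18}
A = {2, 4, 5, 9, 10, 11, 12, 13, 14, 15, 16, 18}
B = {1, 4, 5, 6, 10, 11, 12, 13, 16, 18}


LHS: A ∪ B = {1, 2, 4, 5, 6, 9, 10, 11, 12, 13, 14, 15, 16, 18}
(A ∪ B)' = U \ (A ∪ B) = {3, 7, 8, 17}
A' = {1, 3, 6, 7, 8, 17}, B' = {2, 3, 7, 8, 9, 14, 15, 17}
Claimed RHS: A' ∩ B' = {3, 7, 8, 17}
Identity is VALID: LHS = RHS = {3, 7, 8, 17} ✓

Identity is valid. (A ∪ B)' = A' ∩ B' = {3, 7, 8, 17}


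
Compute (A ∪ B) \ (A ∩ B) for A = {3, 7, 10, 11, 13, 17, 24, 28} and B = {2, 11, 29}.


A △ B = (A \ B) ∪ (B \ A) = elements in exactly one of A or B
A \ B = {3, 7, 10, 13, 17, 24, 28}
B \ A = {2, 29}
A △ B = {2, 3, 7, 10, 13, 17, 24, 28, 29}

A △ B = {2, 3, 7, 10, 13, 17, 24, 28, 29}


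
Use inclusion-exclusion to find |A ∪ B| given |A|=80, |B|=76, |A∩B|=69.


|A ∪ B| = |A| + |B| - |A ∩ B|
= 80 + 76 - 69
= 87

|A ∪ B| = 87


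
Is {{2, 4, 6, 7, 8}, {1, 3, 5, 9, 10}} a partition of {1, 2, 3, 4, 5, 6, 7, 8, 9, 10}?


A partition requires: (1) non-empty parts, (2) pairwise disjoint, (3) union = U
Parts: {2, 4, 6, 7, 8}, {1, 3, 5, 9, 10}
Union of parts: {1, 2, 3, 4, 5, 6, 7, 8, 9, 10}
U = {1, 2, 3, 4, 5, 6, 7, 8, 9, 10}
All non-empty? True
Pairwise disjoint? True
Covers U? True

Yes, valid partition


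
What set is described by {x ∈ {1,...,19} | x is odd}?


Checking each candidate:
Condition: odd numbers in {1,...,19}
Result = {1, 3, 5, 7, 9, 11, 13, 15, 17, 19}

{1, 3, 5, 7, 9, 11, 13, 15, 17, 19}


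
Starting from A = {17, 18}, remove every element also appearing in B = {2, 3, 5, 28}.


A \ B = elements in A but not in B
A = {17, 18}
B = {2, 3, 5, 28}
Remove from A any elements in B
A \ B = {17, 18}

A \ B = {17, 18}


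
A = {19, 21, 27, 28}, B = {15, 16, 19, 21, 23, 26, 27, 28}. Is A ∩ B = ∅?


Disjoint means A ∩ B = ∅.
A ∩ B = {19, 21, 27, 28}
A ∩ B ≠ ∅, so A and B are NOT disjoint.

No, A and B are not disjoint (A ∩ B = {19, 21, 27, 28})


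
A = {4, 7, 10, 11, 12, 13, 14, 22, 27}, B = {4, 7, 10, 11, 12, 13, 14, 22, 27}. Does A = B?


Two sets are equal iff they have exactly the same elements.
A = {4, 7, 10, 11, 12, 13, 14, 22, 27}
B = {4, 7, 10, 11, 12, 13, 14, 22, 27}
Same elements → A = B

Yes, A = B


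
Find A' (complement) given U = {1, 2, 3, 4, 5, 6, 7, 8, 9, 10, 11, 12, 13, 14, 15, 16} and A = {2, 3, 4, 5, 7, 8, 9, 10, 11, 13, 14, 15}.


Aᶜ = U \ A = elements in U but not in A
U = {1, 2, 3, 4, 5, 6, 7, 8, 9, 10, 11, 12, 13, 14, 15, 16}
A = {2, 3, 4, 5, 7, 8, 9, 10, 11, 13, 14, 15}
Aᶜ = {1, 6, 12, 16}

Aᶜ = {1, 6, 12, 16}


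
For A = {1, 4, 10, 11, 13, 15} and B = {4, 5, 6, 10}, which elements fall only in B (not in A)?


A = {1, 4, 10, 11, 13, 15}
B = {4, 5, 6, 10}
Region: only in B (not in A)
Elements: {5, 6}

Elements only in B (not in A): {5, 6}


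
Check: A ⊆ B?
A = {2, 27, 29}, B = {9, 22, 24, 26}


A ⊆ B means every element of A is in B.
Elements in A not in B: {2, 27, 29}
So A ⊄ B.

No, A ⊄ B


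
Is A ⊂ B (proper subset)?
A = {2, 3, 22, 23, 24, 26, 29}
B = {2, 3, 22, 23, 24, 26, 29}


A ⊂ B requires: A ⊆ B AND A ≠ B.
A ⊆ B? Yes
A = B? Yes
A = B, so A is not a PROPER subset.

No, A is not a proper subset of B


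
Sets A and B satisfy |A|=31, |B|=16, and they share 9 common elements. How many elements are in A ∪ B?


|A ∪ B| = |A| + |B| - |A ∩ B|
= 31 + 16 - 9
= 38

|A ∪ B| = 38


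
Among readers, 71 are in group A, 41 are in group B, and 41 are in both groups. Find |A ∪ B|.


|A ∪ B| = |A| + |B| - |A ∩ B|
= 71 + 41 - 41
= 71

|A ∪ B| = 71


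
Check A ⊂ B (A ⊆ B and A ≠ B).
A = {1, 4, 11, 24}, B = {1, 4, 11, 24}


A ⊂ B requires: A ⊆ B AND A ≠ B.
A ⊆ B? Yes
A = B? Yes
A = B, so A is not a PROPER subset.

No, A is not a proper subset of B


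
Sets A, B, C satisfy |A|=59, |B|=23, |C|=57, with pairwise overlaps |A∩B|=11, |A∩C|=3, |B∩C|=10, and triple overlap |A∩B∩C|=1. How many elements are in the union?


|A∪B∪C| = |A|+|B|+|C| - |A∩B|-|A∩C|-|B∩C| + |A∩B∩C|
= 59+23+57 - 11-3-10 + 1
= 139 - 24 + 1
= 116

|A ∪ B ∪ C| = 116


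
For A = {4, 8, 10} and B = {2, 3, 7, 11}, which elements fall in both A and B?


A = {4, 8, 10}
B = {2, 3, 7, 11}
Region: in both A and B
Elements: ∅

Elements in both A and B: ∅


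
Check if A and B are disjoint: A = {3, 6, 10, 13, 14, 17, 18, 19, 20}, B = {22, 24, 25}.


Disjoint means A ∩ B = ∅.
A ∩ B = ∅
A ∩ B = ∅, so A and B are disjoint.

Yes, A and B are disjoint


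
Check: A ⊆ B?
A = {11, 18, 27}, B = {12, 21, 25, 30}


A ⊆ B means every element of A is in B.
Elements in A not in B: {11, 18, 27}
So A ⊄ B.

No, A ⊄ B


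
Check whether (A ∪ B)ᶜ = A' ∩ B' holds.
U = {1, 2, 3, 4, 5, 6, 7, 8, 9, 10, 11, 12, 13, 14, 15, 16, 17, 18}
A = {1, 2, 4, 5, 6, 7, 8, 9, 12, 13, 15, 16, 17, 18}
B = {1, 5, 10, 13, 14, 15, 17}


LHS: A ∪ B = {1, 2, 4, 5, 6, 7, 8, 9, 10, 12, 13, 14, 15, 16, 17, 18}
(A ∪ B)' = U \ (A ∪ B) = {3, 11}
A' = {3, 10, 11, 14}, B' = {2, 3, 4, 6, 7, 8, 9, 11, 12, 16, 18}
Claimed RHS: A' ∩ B' = {3, 11}
Identity is VALID: LHS = RHS = {3, 11} ✓

Identity is valid. (A ∪ B)' = A' ∩ B' = {3, 11}


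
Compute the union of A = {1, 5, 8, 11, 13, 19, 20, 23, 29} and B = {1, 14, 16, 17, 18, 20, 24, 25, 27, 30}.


A ∪ B = all elements in A or B (or both)
A = {1, 5, 8, 11, 13, 19, 20, 23, 29}
B = {1, 14, 16, 17, 18, 20, 24, 25, 27, 30}
A ∪ B = {1, 5, 8, 11, 13, 14, 16, 17, 18, 19, 20, 23, 24, 25, 27, 29, 30}

A ∪ B = {1, 5, 8, 11, 13, 14, 16, 17, 18, 19, 20, 23, 24, 25, 27, 29, 30}


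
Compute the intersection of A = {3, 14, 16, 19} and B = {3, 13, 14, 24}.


A ∩ B = elements in both A and B
A = {3, 14, 16, 19}
B = {3, 13, 14, 24}
A ∩ B = {3, 14}

A ∩ B = {3, 14}


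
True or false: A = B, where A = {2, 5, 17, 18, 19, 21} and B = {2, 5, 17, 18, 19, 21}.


Two sets are equal iff they have exactly the same elements.
A = {2, 5, 17, 18, 19, 21}
B = {2, 5, 17, 18, 19, 21}
Same elements → A = B

Yes, A = B


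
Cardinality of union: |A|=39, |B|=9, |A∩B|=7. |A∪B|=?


|A ∪ B| = |A| + |B| - |A ∩ B|
= 39 + 9 - 7
= 41

|A ∪ B| = 41


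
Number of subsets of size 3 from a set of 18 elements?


C(n,k) = n! / (k!(n-k)!)
C(18,3) = 18! / (3!15!)
= 816

C(18,3) = 816


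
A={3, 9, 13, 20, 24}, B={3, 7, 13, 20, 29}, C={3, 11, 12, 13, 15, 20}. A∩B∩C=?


A ∩ B = {3, 13, 20}
(A ∩ B) ∩ C = {3, 13, 20}

A ∩ B ∩ C = {3, 13, 20}


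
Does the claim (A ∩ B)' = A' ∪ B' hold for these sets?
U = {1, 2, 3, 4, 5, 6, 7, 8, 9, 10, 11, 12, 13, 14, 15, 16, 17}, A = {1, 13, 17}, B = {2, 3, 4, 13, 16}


LHS: A ∩ B = {13}
(A ∩ B)' = U \ (A ∩ B) = {1, 2, 3, 4, 5, 6, 7, 8, 9, 10, 11, 12, 14, 15, 16, 17}
A' = {2, 3, 4, 5, 6, 7, 8, 9, 10, 11, 12, 14, 15, 16}, B' = {1, 5, 6, 7, 8, 9, 10, 11, 12, 14, 15, 17}
Claimed RHS: A' ∪ B' = {1, 2, 3, 4, 5, 6, 7, 8, 9, 10, 11, 12, 14, 15, 16, 17}
Identity is VALID: LHS = RHS = {1, 2, 3, 4, 5, 6, 7, 8, 9, 10, 11, 12, 14, 15, 16, 17} ✓

Identity is valid. (A ∩ B)' = A' ∪ B' = {1, 2, 3, 4, 5, 6, 7, 8, 9, 10, 11, 12, 14, 15, 16, 17}


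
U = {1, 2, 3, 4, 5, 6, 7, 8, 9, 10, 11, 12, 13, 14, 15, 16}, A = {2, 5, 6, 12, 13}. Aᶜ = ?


Aᶜ = U \ A = elements in U but not in A
U = {1, 2, 3, 4, 5, 6, 7, 8, 9, 10, 11, 12, 13, 14, 15, 16}
A = {2, 5, 6, 12, 13}
Aᶜ = {1, 3, 4, 7, 8, 9, 10, 11, 14, 15, 16}

Aᶜ = {1, 3, 4, 7, 8, 9, 10, 11, 14, 15, 16}


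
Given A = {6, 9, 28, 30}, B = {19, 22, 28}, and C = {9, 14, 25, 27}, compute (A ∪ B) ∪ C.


A ∪ B = {6, 9, 19, 22, 28, 30}
(A ∪ B) ∪ C = {6, 9, 14, 19, 22, 25, 27, 28, 30}

A ∪ B ∪ C = {6, 9, 14, 19, 22, 25, 27, 28, 30}


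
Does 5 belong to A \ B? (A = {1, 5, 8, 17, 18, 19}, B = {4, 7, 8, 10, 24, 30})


A = {1, 5, 8, 17, 18, 19}, B = {4, 7, 8, 10, 24, 30}
A \ B = elements in A but not in B
A \ B = {1, 5, 17, 18, 19}
Checking if 5 ∈ A \ B
5 is in A \ B → True

5 ∈ A \ B


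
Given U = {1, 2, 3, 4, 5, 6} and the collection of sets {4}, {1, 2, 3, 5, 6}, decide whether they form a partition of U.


A partition requires: (1) non-empty parts, (2) pairwise disjoint, (3) union = U
Parts: {4}, {1, 2, 3, 5, 6}
Union of parts: {1, 2, 3, 4, 5, 6}
U = {1, 2, 3, 4, 5, 6}
All non-empty? True
Pairwise disjoint? True
Covers U? True

Yes, valid partition


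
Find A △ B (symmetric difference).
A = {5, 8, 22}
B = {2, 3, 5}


A △ B = (A \ B) ∪ (B \ A) = elements in exactly one of A or B
A \ B = {8, 22}
B \ A = {2, 3}
A △ B = {2, 3, 8, 22}

A △ B = {2, 3, 8, 22}


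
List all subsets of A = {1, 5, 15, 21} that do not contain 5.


A subset of A that omits 5 is a subset of A \ {5}, so there are 2^(n-1) = 2^3 = 8 of them.
Subsets excluding 5: ∅, {1}, {15}, {21}, {1, 15}, {1, 21}, {15, 21}, {1, 15, 21}

Subsets excluding 5 (8 total): ∅, {1}, {15}, {21}, {1, 15}, {1, 21}, {15, 21}, {1, 15, 21}


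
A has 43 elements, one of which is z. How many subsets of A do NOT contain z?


Subsets of A avoiding z are subsets of A \ {z}, which has 42 elements.
Count = 2^(n-1) = 2^42
= 4398046511104

Number of subsets avoiding z = 4398046511104


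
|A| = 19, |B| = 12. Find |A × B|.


|A × B| = |A| × |B|
= 19 × 12
= 228

|A × B| = 228


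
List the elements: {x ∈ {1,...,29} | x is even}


Checking each candidate:
Condition: even numbers in {1,...,29}
Result = {2, 4, 6, 8, 10, 12, 14, 16, 18, 20, 22, 24, 26, 28}

{2, 4, 6, 8, 10, 12, 14, 16, 18, 20, 22, 24, 26, 28}


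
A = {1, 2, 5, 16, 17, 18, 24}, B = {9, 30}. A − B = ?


A \ B = elements in A but not in B
A = {1, 2, 5, 16, 17, 18, 24}
B = {9, 30}
Remove from A any elements in B
A \ B = {1, 2, 5, 16, 17, 18, 24}

A \ B = {1, 2, 5, 16, 17, 18, 24}


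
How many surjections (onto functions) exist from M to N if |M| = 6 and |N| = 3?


n = |M| = 6, k = |N| = 3. Surjections via inclusion-exclusion:
S(n,k) = Σ(-1)^i × C(k,i) × (k-i)^n, i=0 to k
i=0: (-1)^0×C(3,0)×3^6 = 729
i=1: (-1)^1×C(3,1)×2^6 = -192
i=2: (-1)^2×C(3,2)×1^6 = 3
i=3: (-1)^3×C(3,3)×0^6 = 0
Total = 540

Number of surjections = 540


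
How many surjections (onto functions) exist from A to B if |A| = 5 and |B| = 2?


n = |A| = 5, k = |B| = 2. Surjections via inclusion-exclusion:
S(n,k) = Σ(-1)^i × C(k,i) × (k-i)^n, i=0 to k
i=0: (-1)^0×C(2,0)×2^5 = 32
i=1: (-1)^1×C(2,1)×1^5 = -2
i=2: (-1)^2×C(2,2)×0^5 = 0
Total = 30

Number of surjections = 30


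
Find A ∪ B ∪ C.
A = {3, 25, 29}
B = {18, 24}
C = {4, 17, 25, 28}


A ∪ B = {3, 18, 24, 25, 29}
(A ∪ B) ∪ C = {3, 4, 17, 18, 24, 25, 28, 29}

A ∪ B ∪ C = {3, 4, 17, 18, 24, 25, 28, 29}


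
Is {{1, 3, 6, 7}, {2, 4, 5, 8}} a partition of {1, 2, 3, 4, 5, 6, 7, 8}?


A partition requires: (1) non-empty parts, (2) pairwise disjoint, (3) union = U
Parts: {1, 3, 6, 7}, {2, 4, 5, 8}
Union of parts: {1, 2, 3, 4, 5, 6, 7, 8}
U = {1, 2, 3, 4, 5, 6, 7, 8}
All non-empty? True
Pairwise disjoint? True
Covers U? True

Yes, valid partition


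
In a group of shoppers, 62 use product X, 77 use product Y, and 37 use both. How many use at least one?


|A ∪ B| = |A| + |B| - |A ∩ B|
= 62 + 77 - 37
= 102

|A ∪ B| = 102


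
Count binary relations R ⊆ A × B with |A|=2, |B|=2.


A relation from A to B is any subset of A × B.
|A × B| = 2 × 2 = 4
# relations = 2^|A × B| = 2^4 = 16

Number of relations = 16


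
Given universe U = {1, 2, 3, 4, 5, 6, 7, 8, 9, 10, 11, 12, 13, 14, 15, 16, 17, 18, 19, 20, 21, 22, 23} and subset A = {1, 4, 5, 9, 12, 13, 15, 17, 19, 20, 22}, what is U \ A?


Aᶜ = U \ A = elements in U but not in A
U = {1, 2, 3, 4, 5, 6, 7, 8, 9, 10, 11, 12, 13, 14, 15, 16, 17, 18, 19, 20, 21, 22, 23}
A = {1, 4, 5, 9, 12, 13, 15, 17, 19, 20, 22}
Aᶜ = {2, 3, 6, 7, 8, 10, 11, 14, 16, 18, 21, 23}

Aᶜ = {2, 3, 6, 7, 8, 10, 11, 14, 16, 18, 21, 23}


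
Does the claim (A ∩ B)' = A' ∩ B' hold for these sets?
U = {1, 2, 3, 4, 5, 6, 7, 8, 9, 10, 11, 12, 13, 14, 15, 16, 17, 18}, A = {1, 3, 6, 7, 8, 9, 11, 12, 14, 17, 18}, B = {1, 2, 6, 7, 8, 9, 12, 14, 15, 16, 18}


LHS: A ∩ B = {1, 6, 7, 8, 9, 12, 14, 18}
(A ∩ B)' = U \ (A ∩ B) = {2, 3, 4, 5, 10, 11, 13, 15, 16, 17}
A' = {2, 4, 5, 10, 13, 15, 16}, B' = {3, 4, 5, 10, 11, 13, 17}
Claimed RHS: A' ∩ B' = {4, 5, 10, 13}
Identity is INVALID: LHS = {2, 3, 4, 5, 10, 11, 13, 15, 16, 17} but the RHS claimed here equals {4, 5, 10, 13}. The correct form is (A ∩ B)' = A' ∪ B'.

Identity is invalid: (A ∩ B)' = {2, 3, 4, 5, 10, 11, 13, 15, 16, 17} but A' ∩ B' = {4, 5, 10, 13}. The correct De Morgan law is (A ∩ B)' = A' ∪ B'.


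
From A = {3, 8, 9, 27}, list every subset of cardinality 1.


|A| = 4, so A has C(4,1) = 4 subsets of size 1.
Enumerate by choosing 1 elements from A at a time:
{3}, {8}, {9}, {27}

1-element subsets (4 total): {3}, {8}, {9}, {27}


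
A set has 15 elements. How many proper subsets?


Total subsets = 2^n = 2^15 = 32768
Proper subsets exclude the set itself: 2^n - 1
= 32768 - 1
= 32767

Number of proper subsets = 32767


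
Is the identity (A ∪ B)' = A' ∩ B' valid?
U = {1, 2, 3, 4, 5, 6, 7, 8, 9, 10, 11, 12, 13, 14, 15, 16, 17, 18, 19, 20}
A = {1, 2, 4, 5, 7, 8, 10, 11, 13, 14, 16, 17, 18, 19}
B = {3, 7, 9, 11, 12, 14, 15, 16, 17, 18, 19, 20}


LHS: A ∪ B = {1, 2, 3, 4, 5, 7, 8, 9, 10, 11, 12, 13, 14, 15, 16, 17, 18, 19, 20}
(A ∪ B)' = U \ (A ∪ B) = {6}
A' = {3, 6, 9, 12, 15, 20}, B' = {1, 2, 4, 5, 6, 8, 10, 13}
Claimed RHS: A' ∩ B' = {6}
Identity is VALID: LHS = RHS = {6} ✓

Identity is valid. (A ∪ B)' = A' ∩ B' = {6}


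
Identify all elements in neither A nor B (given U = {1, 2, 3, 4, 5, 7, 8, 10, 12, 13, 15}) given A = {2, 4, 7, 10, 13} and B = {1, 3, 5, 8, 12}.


A = {2, 4, 7, 10, 13}
B = {1, 3, 5, 8, 12}
Region: in neither A nor B (given U = {1, 2, 3, 4, 5, 7, 8, 10, 12, 13, 15})
Elements: {15}

Elements in neither A nor B (given U = {1, 2, 3, 4, 5, 7, 8, 10, 12, 13, 15}): {15}


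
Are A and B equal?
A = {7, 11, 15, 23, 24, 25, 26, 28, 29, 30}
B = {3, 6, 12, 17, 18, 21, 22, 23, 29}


Two sets are equal iff they have exactly the same elements.
A = {7, 11, 15, 23, 24, 25, 26, 28, 29, 30}
B = {3, 6, 12, 17, 18, 21, 22, 23, 29}
Differences: {3, 6, 7, 11, 12, 15, 17, 18, 21, 22, 24, 25, 26, 28, 30}
A ≠ B

No, A ≠ B


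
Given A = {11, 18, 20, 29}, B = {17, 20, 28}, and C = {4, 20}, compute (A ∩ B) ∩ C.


A ∩ B = {20}
(A ∩ B) ∩ C = {20}

A ∩ B ∩ C = {20}


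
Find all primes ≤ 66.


Checking each candidate:
Condition: primes ≤ 66
Result = {2, 3, 5, 7, 11, 13, 17, 19, 23, 29, 31, 37, 41, 43, 47, 53, 59, 61}

{2, 3, 5, 7, 11, 13, 17, 19, 23, 29, 31, 37, 41, 43, 47, 53, 59, 61}


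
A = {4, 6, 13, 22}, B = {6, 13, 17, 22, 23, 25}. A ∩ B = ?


A ∩ B = elements in both A and B
A = {4, 6, 13, 22}
B = {6, 13, 17, 22, 23, 25}
A ∩ B = {6, 13, 22}

A ∩ B = {6, 13, 22}


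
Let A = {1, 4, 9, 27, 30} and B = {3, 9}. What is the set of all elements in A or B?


A ∪ B = all elements in A or B (or both)
A = {1, 4, 9, 27, 30}
B = {3, 9}
A ∪ B = {1, 3, 4, 9, 27, 30}

A ∪ B = {1, 3, 4, 9, 27, 30}


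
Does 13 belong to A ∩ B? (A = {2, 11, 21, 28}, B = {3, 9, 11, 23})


A = {2, 11, 21, 28}, B = {3, 9, 11, 23}
A ∩ B = elements in both A and B
A ∩ B = {11}
Checking if 13 ∈ A ∩ B
13 is not in A ∩ B → False

13 ∉ A ∩ B


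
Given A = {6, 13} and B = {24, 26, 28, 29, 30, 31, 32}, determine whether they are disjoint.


Disjoint means A ∩ B = ∅.
A ∩ B = ∅
A ∩ B = ∅, so A and B are disjoint.

Yes, A and B are disjoint


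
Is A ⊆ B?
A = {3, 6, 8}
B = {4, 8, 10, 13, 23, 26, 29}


A ⊆ B means every element of A is in B.
Elements in A not in B: {3, 6}
So A ⊄ B.

No, A ⊄ B


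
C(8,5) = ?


C(n,k) = n! / (k!(n-k)!)
C(8,5) = 8! / (5!3!)
= 56

C(8,5) = 56


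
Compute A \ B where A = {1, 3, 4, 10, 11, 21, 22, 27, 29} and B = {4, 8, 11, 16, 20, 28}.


A \ B = elements in A but not in B
A = {1, 3, 4, 10, 11, 21, 22, 27, 29}
B = {4, 8, 11, 16, 20, 28}
Remove from A any elements in B
A \ B = {1, 3, 10, 21, 22, 27, 29}

A \ B = {1, 3, 10, 21, 22, 27, 29}


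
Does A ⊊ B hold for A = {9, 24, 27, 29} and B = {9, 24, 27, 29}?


A ⊂ B requires: A ⊆ B AND A ≠ B.
A ⊆ B? Yes
A = B? Yes
A = B, so A is not a PROPER subset.

No, A is not a proper subset of B


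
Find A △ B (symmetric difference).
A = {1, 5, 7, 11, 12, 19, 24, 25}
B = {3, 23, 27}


A △ B = (A \ B) ∪ (B \ A) = elements in exactly one of A or B
A \ B = {1, 5, 7, 11, 12, 19, 24, 25}
B \ A = {3, 23, 27}
A △ B = {1, 3, 5, 7, 11, 12, 19, 23, 24, 25, 27}

A △ B = {1, 3, 5, 7, 11, 12, 19, 23, 24, 25, 27}


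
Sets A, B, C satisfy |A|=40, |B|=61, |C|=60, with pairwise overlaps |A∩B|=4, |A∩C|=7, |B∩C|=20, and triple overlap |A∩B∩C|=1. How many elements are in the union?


|A∪B∪C| = |A|+|B|+|C| - |A∩B|-|A∩C|-|B∩C| + |A∩B∩C|
= 40+61+60 - 4-7-20 + 1
= 161 - 31 + 1
= 131

|A ∪ B ∪ C| = 131


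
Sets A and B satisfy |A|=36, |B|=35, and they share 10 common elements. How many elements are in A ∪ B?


|A ∪ B| = |A| + |B| - |A ∩ B|
= 36 + 35 - 10
= 61

|A ∪ B| = 61


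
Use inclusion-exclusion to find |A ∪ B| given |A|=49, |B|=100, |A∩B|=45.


|A ∪ B| = |A| + |B| - |A ∩ B|
= 49 + 100 - 45
= 104

|A ∪ B| = 104


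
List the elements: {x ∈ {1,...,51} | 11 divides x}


Checking each candidate:
Condition: multiples of 11 in {1,...,51}
Result = {11, 22, 33, 44}

{11, 22, 33, 44}


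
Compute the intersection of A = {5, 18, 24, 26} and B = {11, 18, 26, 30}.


A ∩ B = elements in both A and B
A = {5, 18, 24, 26}
B = {11, 18, 26, 30}
A ∩ B = {18, 26}

A ∩ B = {18, 26}


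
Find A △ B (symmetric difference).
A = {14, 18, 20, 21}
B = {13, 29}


A △ B = (A \ B) ∪ (B \ A) = elements in exactly one of A or B
A \ B = {14, 18, 20, 21}
B \ A = {13, 29}
A △ B = {13, 14, 18, 20, 21, 29}

A △ B = {13, 14, 18, 20, 21, 29}


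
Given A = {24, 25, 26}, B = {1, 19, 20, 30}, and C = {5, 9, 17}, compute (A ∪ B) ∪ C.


A ∪ B = {1, 19, 20, 24, 25, 26, 30}
(A ∪ B) ∪ C = {1, 5, 9, 17, 19, 20, 24, 25, 26, 30}

A ∪ B ∪ C = {1, 5, 9, 17, 19, 20, 24, 25, 26, 30}


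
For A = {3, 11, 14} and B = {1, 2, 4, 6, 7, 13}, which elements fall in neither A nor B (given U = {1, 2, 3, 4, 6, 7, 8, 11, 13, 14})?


A = {3, 11, 14}
B = {1, 2, 4, 6, 7, 13}
Region: in neither A nor B (given U = {1, 2, 3, 4, 6, 7, 8, 11, 13, 14})
Elements: {8}

Elements in neither A nor B (given U = {1, 2, 3, 4, 6, 7, 8, 11, 13, 14}): {8}


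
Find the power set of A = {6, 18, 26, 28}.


|A| = 4, so |P(A)| = 2^4 = 16
Enumerate subsets by cardinality (0 to 4):
∅, {6}, {18}, {26}, {28}, {6, 18}, {6, 26}, {6, 28}, {18, 26}, {18, 28}, {26, 28}, {6, 18, 26}, {6, 18, 28}, {6, 26, 28}, {18, 26, 28}, {6, 18, 26, 28}

P(A) has 16 subsets: ∅, {6}, {18}, {26}, {28}, {6, 18}, {6, 26}, {6, 28}, {18, 26}, {18, 28}, {26, 28}, {6, 18, 26}, {6, 18, 28}, {6, 26, 28}, {18, 26, 28}, {6, 18, 26, 28}


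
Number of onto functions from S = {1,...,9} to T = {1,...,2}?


n = |S| = 9, k = |T| = 2. Surjections via inclusion-exclusion:
S(n,k) = Σ(-1)^i × C(k,i) × (k-i)^n, i=0 to k
i=0: (-1)^0×C(2,0)×2^9 = 512
i=1: (-1)^1×C(2,1)×1^9 = -2
i=2: (-1)^2×C(2,2)×0^9 = 0
Total = 510

Number of surjections = 510


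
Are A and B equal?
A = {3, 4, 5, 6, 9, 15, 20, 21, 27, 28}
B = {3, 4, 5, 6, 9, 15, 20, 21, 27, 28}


Two sets are equal iff they have exactly the same elements.
A = {3, 4, 5, 6, 9, 15, 20, 21, 27, 28}
B = {3, 4, 5, 6, 9, 15, 20, 21, 27, 28}
Same elements → A = B

Yes, A = B


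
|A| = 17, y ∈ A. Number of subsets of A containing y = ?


Subsets of A containing y correspond to subsets of A \ {y}, which has 16 elements.
Count = 2^(n-1) = 2^16
= 65536

Number of subsets containing y = 65536


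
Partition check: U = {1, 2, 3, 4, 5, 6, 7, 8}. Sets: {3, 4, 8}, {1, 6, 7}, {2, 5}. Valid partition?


A partition requires: (1) non-empty parts, (2) pairwise disjoint, (3) union = U
Parts: {3, 4, 8}, {1, 6, 7}, {2, 5}
Union of parts: {1, 2, 3, 4, 5, 6, 7, 8}
U = {1, 2, 3, 4, 5, 6, 7, 8}
All non-empty? True
Pairwise disjoint? True
Covers U? True

Yes, valid partition


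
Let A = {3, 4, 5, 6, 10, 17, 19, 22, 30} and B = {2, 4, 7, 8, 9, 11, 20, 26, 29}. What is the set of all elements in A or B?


A ∪ B = all elements in A or B (or both)
A = {3, 4, 5, 6, 10, 17, 19, 22, 30}
B = {2, 4, 7, 8, 9, 11, 20, 26, 29}
A ∪ B = {2, 3, 4, 5, 6, 7, 8, 9, 10, 11, 17, 19, 20, 22, 26, 29, 30}

A ∪ B = {2, 3, 4, 5, 6, 7, 8, 9, 10, 11, 17, 19, 20, 22, 26, 29, 30}


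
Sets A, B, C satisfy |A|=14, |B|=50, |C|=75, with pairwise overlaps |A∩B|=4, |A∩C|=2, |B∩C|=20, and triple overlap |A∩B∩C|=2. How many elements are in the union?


|A∪B∪C| = |A|+|B|+|C| - |A∩B|-|A∩C|-|B∩C| + |A∩B∩C|
= 14+50+75 - 4-2-20 + 2
= 139 - 26 + 2
= 115

|A ∪ B ∪ C| = 115


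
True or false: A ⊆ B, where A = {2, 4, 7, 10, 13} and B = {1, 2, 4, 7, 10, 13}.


A ⊆ B means every element of A is in B.
All elements of A are in B.
So A ⊆ B.

Yes, A ⊆ B


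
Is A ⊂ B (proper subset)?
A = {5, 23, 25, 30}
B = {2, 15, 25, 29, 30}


A ⊂ B requires: A ⊆ B AND A ≠ B.
A ⊆ B? No
A ⊄ B, so A is not a proper subset.

No, A is not a proper subset of B


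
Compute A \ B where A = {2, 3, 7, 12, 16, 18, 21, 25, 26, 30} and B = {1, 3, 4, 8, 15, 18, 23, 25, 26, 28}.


A \ B = elements in A but not in B
A = {2, 3, 7, 12, 16, 18, 21, 25, 26, 30}
B = {1, 3, 4, 8, 15, 18, 23, 25, 26, 28}
Remove from A any elements in B
A \ B = {2, 7, 12, 16, 21, 30}

A \ B = {2, 7, 12, 16, 21, 30}


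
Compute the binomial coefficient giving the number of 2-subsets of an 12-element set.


C(n,k) = n! / (k!(n-k)!)
C(12,2) = 12! / (2!10!)
= 66

C(12,2) = 66


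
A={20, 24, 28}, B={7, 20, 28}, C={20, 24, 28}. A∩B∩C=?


A ∩ B = {20, 28}
(A ∩ B) ∩ C = {20, 28}

A ∩ B ∩ C = {20, 28}


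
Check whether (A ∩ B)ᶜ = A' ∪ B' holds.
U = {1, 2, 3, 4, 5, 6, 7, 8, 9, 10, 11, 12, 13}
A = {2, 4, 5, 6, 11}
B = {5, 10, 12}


LHS: A ∩ B = {5}
(A ∩ B)' = U \ (A ∩ B) = {1, 2, 3, 4, 6, 7, 8, 9, 10, 11, 12, 13}
A' = {1, 3, 7, 8, 9, 10, 12, 13}, B' = {1, 2, 3, 4, 6, 7, 8, 9, 11, 13}
Claimed RHS: A' ∪ B' = {1, 2, 3, 4, 6, 7, 8, 9, 10, 11, 12, 13}
Identity is VALID: LHS = RHS = {1, 2, 3, 4, 6, 7, 8, 9, 10, 11, 12, 13} ✓

Identity is valid. (A ∩ B)' = A' ∪ B' = {1, 2, 3, 4, 6, 7, 8, 9, 10, 11, 12, 13}


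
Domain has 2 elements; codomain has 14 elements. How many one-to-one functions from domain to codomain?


An injection sends each of |A| = 2 inputs to a distinct output in B.
# injections = |B|·(|B|-1)·…·(|B|-|A|+1) = 14! / (14 - 2)!
= 14 × 13
= 182

Number of injections = 182


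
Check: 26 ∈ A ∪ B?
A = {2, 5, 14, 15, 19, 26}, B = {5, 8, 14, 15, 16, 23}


A = {2, 5, 14, 15, 19, 26}, B = {5, 8, 14, 15, 16, 23}
A ∪ B = all elements in A or B
A ∪ B = {2, 5, 8, 14, 15, 16, 19, 23, 26}
Checking if 26 ∈ A ∪ B
26 is in A ∪ B → True

26 ∈ A ∪ B


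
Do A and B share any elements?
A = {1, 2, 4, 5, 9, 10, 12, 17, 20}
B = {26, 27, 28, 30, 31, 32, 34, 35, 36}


Disjoint means A ∩ B = ∅.
A ∩ B = ∅
A ∩ B = ∅, so A and B are disjoint.

No — A and B share no elements (A ∩ B = ∅), so they are disjoint


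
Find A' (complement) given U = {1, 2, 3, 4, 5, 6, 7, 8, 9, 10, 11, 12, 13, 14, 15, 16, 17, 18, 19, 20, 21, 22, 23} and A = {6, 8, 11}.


Aᶜ = U \ A = elements in U but not in A
U = {1, 2, 3, 4, 5, 6, 7, 8, 9, 10, 11, 12, 13, 14, 15, 16, 17, 18, 19, 20, 21, 22, 23}
A = {6, 8, 11}
Aᶜ = {1, 2, 3, 4, 5, 7, 9, 10, 12, 13, 14, 15, 16, 17, 18, 19, 20, 21, 22, 23}

Aᶜ = {1, 2, 3, 4, 5, 7, 9, 10, 12, 13, 14, 15, 16, 17, 18, 19, 20, 21, 22, 23}


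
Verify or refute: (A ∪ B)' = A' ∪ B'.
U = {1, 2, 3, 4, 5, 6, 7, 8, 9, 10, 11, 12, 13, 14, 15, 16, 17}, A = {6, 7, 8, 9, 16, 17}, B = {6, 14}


LHS: A ∪ B = {6, 7, 8, 9, 14, 16, 17}
(A ∪ B)' = U \ (A ∪ B) = {1, 2, 3, 4, 5, 10, 11, 12, 13, 15}
A' = {1, 2, 3, 4, 5, 10, 11, 12, 13, 14, 15}, B' = {1, 2, 3, 4, 5, 7, 8, 9, 10, 11, 12, 13, 15, 16, 17}
Claimed RHS: A' ∪ B' = {1, 2, 3, 4, 5, 7, 8, 9, 10, 11, 12, 13, 14, 15, 16, 17}
Identity is INVALID: LHS = {1, 2, 3, 4, 5, 10, 11, 12, 13, 15} but the RHS claimed here equals {1, 2, 3, 4, 5, 7, 8, 9, 10, 11, 12, 13, 14, 15, 16, 17}. The correct form is (A ∪ B)' = A' ∩ B'.

Identity is invalid: (A ∪ B)' = {1, 2, 3, 4, 5, 10, 11, 12, 13, 15} but A' ∪ B' = {1, 2, 3, 4, 5, 7, 8, 9, 10, 11, 12, 13, 14, 15, 16, 17}. The correct De Morgan law is (A ∪ B)' = A' ∩ B'.


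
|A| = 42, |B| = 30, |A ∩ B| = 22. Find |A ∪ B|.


|A ∪ B| = |A| + |B| - |A ∩ B|
= 42 + 30 - 22
= 50

|A ∪ B| = 50


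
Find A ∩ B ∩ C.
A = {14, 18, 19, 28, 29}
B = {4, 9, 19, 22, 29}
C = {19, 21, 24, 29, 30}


A ∩ B = {19, 29}
(A ∩ B) ∩ C = {19, 29}

A ∩ B ∩ C = {19, 29}


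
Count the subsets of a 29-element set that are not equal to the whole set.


Total subsets = 2^n = 2^29 = 536870912
Proper subsets exclude the set itself: 2^n - 1
= 536870912 - 1
= 536870911

Number of proper subsets = 536870911


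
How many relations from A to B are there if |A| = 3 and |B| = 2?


A relation from A to B is any subset of A × B.
|A × B| = 3 × 2 = 6
# relations = 2^|A × B| = 2^6 = 64

Number of relations = 64


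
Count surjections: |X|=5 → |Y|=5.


n = |X| = 5, k = |Y| = 5. Surjections via inclusion-exclusion:
S(n,k) = Σ(-1)^i × C(k,i) × (k-i)^n, i=0 to k
i=0: (-1)^0×C(5,0)×5^5 = 3125
i=1: (-1)^1×C(5,1)×4^5 = -5120
i=2: (-1)^2×C(5,2)×3^5 = 2430
i=3: (-1)^3×C(5,3)×2^5 = -320
i=4: (-1)^4×C(5,4)×1^5 = 5
i=5: (-1)^5×C(5,5)×0^5 = 0
Total = 120

Number of surjections = 120


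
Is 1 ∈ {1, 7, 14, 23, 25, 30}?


A = {1, 7, 14, 23, 25, 30}
Checking if 1 is in A
1 is in A → True

1 ∈ A


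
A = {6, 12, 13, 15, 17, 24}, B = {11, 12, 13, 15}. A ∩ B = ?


A ∩ B = elements in both A and B
A = {6, 12, 13, 15, 17, 24}
B = {11, 12, 13, 15}
A ∩ B = {12, 13, 15}

A ∩ B = {12, 13, 15}


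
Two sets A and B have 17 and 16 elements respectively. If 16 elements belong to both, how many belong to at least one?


|A ∪ B| = |A| + |B| - |A ∩ B|
= 17 + 16 - 16
= 17

|A ∪ B| = 17


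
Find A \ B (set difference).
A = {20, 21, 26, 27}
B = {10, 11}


A \ B = elements in A but not in B
A = {20, 21, 26, 27}
B = {10, 11}
Remove from A any elements in B
A \ B = {20, 21, 26, 27}

A \ B = {20, 21, 26, 27}


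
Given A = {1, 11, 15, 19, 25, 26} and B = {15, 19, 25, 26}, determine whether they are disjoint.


Disjoint means A ∩ B = ∅.
A ∩ B = {15, 19, 25, 26}
A ∩ B ≠ ∅, so A and B are NOT disjoint.

No, A and B are not disjoint (A ∩ B = {15, 19, 25, 26})


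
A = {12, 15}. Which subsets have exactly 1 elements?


|A| = 2, so A has C(2,1) = 2 subsets of size 1.
Enumerate by choosing 1 elements from A at a time:
{12}, {15}

1-element subsets (2 total): {12}, {15}


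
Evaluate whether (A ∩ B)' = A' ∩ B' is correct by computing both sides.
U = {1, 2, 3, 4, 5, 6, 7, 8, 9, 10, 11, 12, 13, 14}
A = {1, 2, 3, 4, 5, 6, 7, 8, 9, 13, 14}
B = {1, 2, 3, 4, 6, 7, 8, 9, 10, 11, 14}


LHS: A ∩ B = {1, 2, 3, 4, 6, 7, 8, 9, 14}
(A ∩ B)' = U \ (A ∩ B) = {5, 10, 11, 12, 13}
A' = {10, 11, 12}, B' = {5, 12, 13}
Claimed RHS: A' ∩ B' = {12}
Identity is INVALID: LHS = {5, 10, 11, 12, 13} but the RHS claimed here equals {12}. The correct form is (A ∩ B)' = A' ∪ B'.

Identity is invalid: (A ∩ B)' = {5, 10, 11, 12, 13} but A' ∩ B' = {12}. The correct De Morgan law is (A ∩ B)' = A' ∪ B'.


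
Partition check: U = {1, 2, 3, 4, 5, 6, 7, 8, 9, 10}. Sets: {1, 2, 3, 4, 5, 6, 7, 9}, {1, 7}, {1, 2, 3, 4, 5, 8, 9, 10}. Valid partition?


A partition requires: (1) non-empty parts, (2) pairwise disjoint, (3) union = U
Parts: {1, 2, 3, 4, 5, 6, 7, 9}, {1, 7}, {1, 2, 3, 4, 5, 8, 9, 10}
Union of parts: {1, 2, 3, 4, 5, 6, 7, 8, 9, 10}
U = {1, 2, 3, 4, 5, 6, 7, 8, 9, 10}
All non-empty? True
Pairwise disjoint? False
Covers U? True

No, not a valid partition


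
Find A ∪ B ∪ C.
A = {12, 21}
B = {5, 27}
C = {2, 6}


A ∪ B = {5, 12, 21, 27}
(A ∪ B) ∪ C = {2, 5, 6, 12, 21, 27}

A ∪ B ∪ C = {2, 5, 6, 12, 21, 27}


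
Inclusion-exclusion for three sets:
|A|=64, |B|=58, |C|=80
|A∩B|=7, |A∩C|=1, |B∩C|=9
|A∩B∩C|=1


|A∪B∪C| = |A|+|B|+|C| - |A∩B|-|A∩C|-|B∩C| + |A∩B∩C|
= 64+58+80 - 7-1-9 + 1
= 202 - 17 + 1
= 186

|A ∪ B ∪ C| = 186


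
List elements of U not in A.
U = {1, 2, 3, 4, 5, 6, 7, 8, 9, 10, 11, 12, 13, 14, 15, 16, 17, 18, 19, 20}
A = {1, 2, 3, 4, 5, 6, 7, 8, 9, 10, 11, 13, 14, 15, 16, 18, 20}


Aᶜ = U \ A = elements in U but not in A
U = {1, 2, 3, 4, 5, 6, 7, 8, 9, 10, 11, 12, 13, 14, 15, 16, 17, 18, 19, 20}
A = {1, 2, 3, 4, 5, 6, 7, 8, 9, 10, 11, 13, 14, 15, 16, 18, 20}
Aᶜ = {12, 17, 19}

Aᶜ = {12, 17, 19}


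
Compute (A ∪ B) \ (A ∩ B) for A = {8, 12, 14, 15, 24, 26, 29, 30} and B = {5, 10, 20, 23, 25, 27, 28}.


A △ B = (A \ B) ∪ (B \ A) = elements in exactly one of A or B
A \ B = {8, 12, 14, 15, 24, 26, 29, 30}
B \ A = {5, 10, 20, 23, 25, 27, 28}
A △ B = {5, 8, 10, 12, 14, 15, 20, 23, 24, 25, 26, 27, 28, 29, 30}

A △ B = {5, 8, 10, 12, 14, 15, 20, 23, 24, 25, 26, 27, 28, 29, 30}


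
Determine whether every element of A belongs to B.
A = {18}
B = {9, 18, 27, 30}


A ⊆ B means every element of A is in B.
All elements of A are in B.
So A ⊆ B.

Yes, A ⊆ B


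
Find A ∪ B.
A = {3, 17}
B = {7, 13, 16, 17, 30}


A ∪ B = all elements in A or B (or both)
A = {3, 17}
B = {7, 13, 16, 17, 30}
A ∪ B = {3, 7, 13, 16, 17, 30}

A ∪ B = {3, 7, 13, 16, 17, 30}


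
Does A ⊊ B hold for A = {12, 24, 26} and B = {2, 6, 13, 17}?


A ⊂ B requires: A ⊆ B AND A ≠ B.
A ⊆ B? No
A ⊄ B, so A is not a proper subset.

No, A is not a proper subset of B


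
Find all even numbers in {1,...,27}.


Checking each candidate:
Condition: even numbers in {1,...,27}
Result = {2, 4, 6, 8, 10, 12, 14, 16, 18, 20, 22, 24, 26}

{2, 4, 6, 8, 10, 12, 14, 16, 18, 20, 22, 24, 26}


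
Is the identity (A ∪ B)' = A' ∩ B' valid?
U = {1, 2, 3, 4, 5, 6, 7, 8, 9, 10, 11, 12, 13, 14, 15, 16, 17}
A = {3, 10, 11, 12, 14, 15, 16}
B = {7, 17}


LHS: A ∪ B = {3, 7, 10, 11, 12, 14, 15, 16, 17}
(A ∪ B)' = U \ (A ∪ B) = {1, 2, 4, 5, 6, 8, 9, 13}
A' = {1, 2, 4, 5, 6, 7, 8, 9, 13, 17}, B' = {1, 2, 3, 4, 5, 6, 8, 9, 10, 11, 12, 13, 14, 15, 16}
Claimed RHS: A' ∩ B' = {1, 2, 4, 5, 6, 8, 9, 13}
Identity is VALID: LHS = RHS = {1, 2, 4, 5, 6, 8, 9, 13} ✓

Identity is valid. (A ∪ B)' = A' ∩ B' = {1, 2, 4, 5, 6, 8, 9, 13}


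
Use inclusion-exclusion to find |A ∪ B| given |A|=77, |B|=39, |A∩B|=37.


|A ∪ B| = |A| + |B| - |A ∩ B|
= 77 + 39 - 37
= 79

|A ∪ B| = 79


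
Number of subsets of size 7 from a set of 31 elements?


C(n,k) = n! / (k!(n-k)!)
C(31,7) = 31! / (7!24!)
= 2629575

C(31,7) = 2629575


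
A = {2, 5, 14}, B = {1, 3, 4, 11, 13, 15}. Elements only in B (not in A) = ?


A = {2, 5, 14}
B = {1, 3, 4, 11, 13, 15}
Region: only in B (not in A)
Elements: {1, 3, 4, 11, 13, 15}

Elements only in B (not in A): {1, 3, 4, 11, 13, 15}


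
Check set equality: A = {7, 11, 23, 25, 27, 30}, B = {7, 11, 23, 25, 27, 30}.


Two sets are equal iff they have exactly the same elements.
A = {7, 11, 23, 25, 27, 30}
B = {7, 11, 23, 25, 27, 30}
Same elements → A = B

Yes, A = B


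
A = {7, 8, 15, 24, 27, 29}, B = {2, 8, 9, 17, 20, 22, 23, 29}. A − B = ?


A \ B = elements in A but not in B
A = {7, 8, 15, 24, 27, 29}
B = {2, 8, 9, 17, 20, 22, 23, 29}
Remove from A any elements in B
A \ B = {7, 15, 24, 27}

A \ B = {7, 15, 24, 27}


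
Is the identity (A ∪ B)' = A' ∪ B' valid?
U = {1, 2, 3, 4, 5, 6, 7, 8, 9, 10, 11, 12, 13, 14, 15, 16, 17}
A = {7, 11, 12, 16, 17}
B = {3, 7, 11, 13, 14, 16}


LHS: A ∪ B = {3, 7, 11, 12, 13, 14, 16, 17}
(A ∪ B)' = U \ (A ∪ B) = {1, 2, 4, 5, 6, 8, 9, 10, 15}
A' = {1, 2, 3, 4, 5, 6, 8, 9, 10, 13, 14, 15}, B' = {1, 2, 4, 5, 6, 8, 9, 10, 12, 15, 17}
Claimed RHS: A' ∪ B' = {1, 2, 3, 4, 5, 6, 8, 9, 10, 12, 13, 14, 15, 17}
Identity is INVALID: LHS = {1, 2, 4, 5, 6, 8, 9, 10, 15} but the RHS claimed here equals {1, 2, 3, 4, 5, 6, 8, 9, 10, 12, 13, 14, 15, 17}. The correct form is (A ∪ B)' = A' ∩ B'.

Identity is invalid: (A ∪ B)' = {1, 2, 4, 5, 6, 8, 9, 10, 15} but A' ∪ B' = {1, 2, 3, 4, 5, 6, 8, 9, 10, 12, 13, 14, 15, 17}. The correct De Morgan law is (A ∪ B)' = A' ∩ B'.


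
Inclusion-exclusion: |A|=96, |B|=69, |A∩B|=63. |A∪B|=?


|A ∪ B| = |A| + |B| - |A ∩ B|
= 96 + 69 - 63
= 102

|A ∪ B| = 102


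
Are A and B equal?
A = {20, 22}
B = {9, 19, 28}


Two sets are equal iff they have exactly the same elements.
A = {20, 22}
B = {9, 19, 28}
Differences: {9, 19, 20, 22, 28}
A ≠ B

No, A ≠ B


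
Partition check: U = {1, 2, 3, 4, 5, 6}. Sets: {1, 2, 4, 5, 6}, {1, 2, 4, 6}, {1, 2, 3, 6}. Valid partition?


A partition requires: (1) non-empty parts, (2) pairwise disjoint, (3) union = U
Parts: {1, 2, 4, 5, 6}, {1, 2, 4, 6}, {1, 2, 3, 6}
Union of parts: {1, 2, 3, 4, 5, 6}
U = {1, 2, 3, 4, 5, 6}
All non-empty? True
Pairwise disjoint? False
Covers U? True

No, not a valid partition


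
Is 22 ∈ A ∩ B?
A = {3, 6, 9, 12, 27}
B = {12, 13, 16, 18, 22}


A = {3, 6, 9, 12, 27}, B = {12, 13, 16, 18, 22}
A ∩ B = elements in both A and B
A ∩ B = {12}
Checking if 22 ∈ A ∩ B
22 is not in A ∩ B → False

22 ∉ A ∩ B


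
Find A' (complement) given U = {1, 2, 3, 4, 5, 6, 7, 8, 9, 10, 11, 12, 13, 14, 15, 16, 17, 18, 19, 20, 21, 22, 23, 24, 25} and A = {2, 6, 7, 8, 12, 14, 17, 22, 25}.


Aᶜ = U \ A = elements in U but not in A
U = {1, 2, 3, 4, 5, 6, 7, 8, 9, 10, 11, 12, 13, 14, 15, 16, 17, 18, 19, 20, 21, 22, 23, 24, 25}
A = {2, 6, 7, 8, 12, 14, 17, 22, 25}
Aᶜ = {1, 3, 4, 5, 9, 10, 11, 13, 15, 16, 18, 19, 20, 21, 23, 24}

Aᶜ = {1, 3, 4, 5, 9, 10, 11, 13, 15, 16, 18, 19, 20, 21, 23, 24}


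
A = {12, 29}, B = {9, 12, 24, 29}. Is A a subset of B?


A ⊆ B means every element of A is in B.
All elements of A are in B.
So A ⊆ B.

Yes, A ⊆ B


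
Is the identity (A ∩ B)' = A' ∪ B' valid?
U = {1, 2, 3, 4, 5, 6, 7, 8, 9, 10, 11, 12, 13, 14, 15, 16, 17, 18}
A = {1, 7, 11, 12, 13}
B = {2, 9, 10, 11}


LHS: A ∩ B = {11}
(A ∩ B)' = U \ (A ∩ B) = {1, 2, 3, 4, 5, 6, 7, 8, 9, 10, 12, 13, 14, 15, 16, 17, 18}
A' = {2, 3, 4, 5, 6, 8, 9, 10, 14, 15, 16, 17, 18}, B' = {1, 3, 4, 5, 6, 7, 8, 12, 13, 14, 15, 16, 17, 18}
Claimed RHS: A' ∪ B' = {1, 2, 3, 4, 5, 6, 7, 8, 9, 10, 12, 13, 14, 15, 16, 17, 18}
Identity is VALID: LHS = RHS = {1, 2, 3, 4, 5, 6, 7, 8, 9, 10, 12, 13, 14, 15, 16, 17, 18} ✓

Identity is valid. (A ∩ B)' = A' ∪ B' = {1, 2, 3, 4, 5, 6, 7, 8, 9, 10, 12, 13, 14, 15, 16, 17, 18}


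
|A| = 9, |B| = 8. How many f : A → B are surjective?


n = |A| = 9, k = |B| = 8. Surjections via inclusion-exclusion:
S(n,k) = Σ(-1)^i × C(k,i) × (k-i)^n, i=0 to k
i=0: (-1)^0×C(8,0)×8^9 = 134217728
i=1: (-1)^1×C(8,1)×7^9 = -322828856
i=2: (-1)^2×C(8,2)×6^9 = 282175488
i=3: (-1)^3×C(8,3)×5^9 = -109375000
i=4: (-1)^4×C(8,4)×4^9 = 18350080
i=5: (-1)^5×C(8,5)×3^9 = -1102248
i=6: (-1)^6×C(8,6)×2^9 = 14336
i=7: (-1)^7×C(8,7)×1^9 = -8
i=8: (-1)^8×C(8,8)×0^9 = 0
Total = 1451520

Number of surjections = 1451520


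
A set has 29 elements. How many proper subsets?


Total subsets = 2^n = 2^29 = 536870912
Proper subsets exclude the set itself: 2^n - 1
= 536870912 - 1
= 536870911

Number of proper subsets = 536870911


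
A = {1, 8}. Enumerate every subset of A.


|A| = 2, so |P(A)| = 2^2 = 4
Enumerate subsets by cardinality (0 to 2):
∅, {1}, {8}, {1, 8}

P(A) has 4 subsets: ∅, {1}, {8}, {1, 8}


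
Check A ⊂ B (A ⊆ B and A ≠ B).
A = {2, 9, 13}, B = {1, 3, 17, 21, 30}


A ⊂ B requires: A ⊆ B AND A ≠ B.
A ⊆ B? No
A ⊄ B, so A is not a proper subset.

No, A is not a proper subset of B


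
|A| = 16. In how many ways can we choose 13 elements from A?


C(n,k) = n! / (k!(n-k)!)
C(16,13) = 16! / (13!3!)
= 560

C(16,13) = 560
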